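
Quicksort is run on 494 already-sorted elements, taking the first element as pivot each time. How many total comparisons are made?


Sum of comparisons per partition:
493 + 492 + ... + 1 + 0
= 494 * (494 - 1) / 2
= 494 * 493 / 2
= 121771


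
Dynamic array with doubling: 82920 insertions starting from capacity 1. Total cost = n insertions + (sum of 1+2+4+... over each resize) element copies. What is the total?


n = 82920
Insertion costs: 82920
Resizes copy 1, 2, 4, ... up to the largest power of 2 that is <= n-1 = 82919, i.e. 65536.
Copy costs = 1 + 2 + 4 + 8 + 16 + 32 + 64 + 128 + 256 + 512 + 1024 + 2048 + 4096 + 8192 + 16384 + 32768 + 65536 = 131071
Total = 82920 + 131071 = 213991


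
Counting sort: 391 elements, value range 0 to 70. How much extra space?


n = 391 (output array)
k = 71 (count array for 71 distinct values)
Extra space = 391 + 71 = 462


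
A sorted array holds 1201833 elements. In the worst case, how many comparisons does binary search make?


Halving sequence: 1201833 -> 600916 -> 300458 -> 150229 -> 75114 -> 37557 -> 18778 -> 9389 -> 4694 -> 2347 -> 1173 -> 586 -> 293 -> 146 -> 73 -> 36 -> 18 -> 9 -> 4 -> 2 -> 1
Number of halvings = 20
Max comparisons = 20 + 1 = 21


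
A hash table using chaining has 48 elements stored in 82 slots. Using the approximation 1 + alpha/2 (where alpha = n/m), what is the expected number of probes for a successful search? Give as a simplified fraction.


Load factor alpha = n/m = 48/82
Expected probes = 1 + alpha/2 = 1 + 48/(2*82)
= 1 + 48/164
= 164/164 + 48/164
= 212/164
Simplify: 53/41


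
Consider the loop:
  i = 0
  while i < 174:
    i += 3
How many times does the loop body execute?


Starting at i = 0, each iteration adds 3.
Iterations until i >= 174:
  Iteration 1: i = 0 -> i = 3
  Iteration 2: i = 3 -> i = 6
  Iteration 3: i = 6 -> i = 9
  Iteration 4: i = 9 -> i = 12
  Iteration 5: i = 12 -> i = 15
  Iteration 6: i = 15 -> i = 18
  Iteration 7: i = 18 -> i = 21
  Iteration 8: i = 21 -> i = 24
  ... continuing ...
Total iterations = ceil(174/3) = 58


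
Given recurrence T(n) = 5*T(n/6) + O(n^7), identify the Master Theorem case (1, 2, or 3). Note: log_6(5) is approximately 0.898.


Master Theorem parameters: a=5, b=6, c=7
log_b(a) = 0.898
Compare b^c with a: 6^7 = 279936 > 5, so c > log_b(a).
Comparing c=7 vs log_b(a)=0.898:
7 > 0.898 => Case 3
Result: T(n) = O(n^7)
Master Theorem case = 3


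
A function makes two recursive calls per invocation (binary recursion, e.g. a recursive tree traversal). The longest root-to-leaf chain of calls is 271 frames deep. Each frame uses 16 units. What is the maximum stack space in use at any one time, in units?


Binary recursion: the two calls run one after the other, so only one root-to-leaf chain of frames is on the stack at a time.
Maximum depth (longest chain) = 271 frames
Each frame = 16 units
Max stack space = 271 * 16 = 4336


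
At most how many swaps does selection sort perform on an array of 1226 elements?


Each of the 1225 passes places one element in its final position.
Pass 1: swap minimum into position 0
Pass 2: swap minimum of remaining into position 1
...
Pass 1225: last two elements, one swap
Maximum swaps = 1226 - 1 = 1225


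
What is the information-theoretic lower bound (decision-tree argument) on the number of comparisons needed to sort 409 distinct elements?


A binary decision tree of height h has at most 2^h leaves and needs at least n! of them, so h >= ceil(log2(n!)).
409! is far too large to multiply out, so use Stirling's series:
  ln(n!) ~ n ln n - n + (1/2) ln(2 pi n) + 1/(12n)  (error below 1/(360 n^3), negligible here)
  ln(409) = 6.0137152
  n ln n = 409 * 6.0137152 = 2459.6095
  (1/2) ln(2 pi * 409) = (1/2) ln(2569.8228) = 3.9258
  1/(12*409) = 0.0002
  ln(409!) ~ 2459.6095 - 409 + 3.9258 + 0.0002 = 2054.5355
Convert to base 2: log2(409!) = 2054.5355 / ln 2 = 2054.5355 / 0.69314718 = 2964.0682
ceil(2964.0682) = 2965


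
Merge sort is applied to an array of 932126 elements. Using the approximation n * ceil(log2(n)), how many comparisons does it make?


Merge sort divides the array into halves recursively.
Number of levels = ceil(log2(932126)) = 20
At each level, approximately n = 932126 comparisons are needed for merging.
Total comparisons ~ n * ceil(log2(n)) = 932126 * 20 = 18642520


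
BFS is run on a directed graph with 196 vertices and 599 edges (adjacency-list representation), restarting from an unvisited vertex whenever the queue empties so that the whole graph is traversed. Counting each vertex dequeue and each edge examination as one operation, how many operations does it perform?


A full BFS traversal dequeues each vertex exactly once and examines each directed edge exactly once.
V = 196 (vertex processing cost)
E = 599 (edge examination cost)
Total operations proportional to V + E = 196 + 599 = 795


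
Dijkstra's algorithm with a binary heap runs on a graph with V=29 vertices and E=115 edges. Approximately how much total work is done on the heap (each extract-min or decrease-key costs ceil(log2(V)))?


Dijkstra with a binary heap: each vertex is extracted once, each edge may relax once.
Each heap operation costs O(log V).
V + E = 29 + 115 = 144
ceil(log2(29)) = 5 (since 2^4 = 16 < 29 <= 32 = 2^5)
Total heap work = (V+E) * ceil(log2(V)) = 144 * 5 = 720


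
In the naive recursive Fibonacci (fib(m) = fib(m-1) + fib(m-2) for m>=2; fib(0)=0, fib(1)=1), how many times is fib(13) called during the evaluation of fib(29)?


Let N(m) = number of times fib(m) is called while evaluating fib(29).
N(29) = 1 (the initial call).
N(28) = 1 (only fib(29) calls it).
For 1 <= m <= 27: fib(m) is called by fib(m+1) and fib(m+2), so
  N(m) = N(m+1) + N(m+2).
fib(0) is called only by fib(2), so N(0) = N(2).
Walk down from m=29:
  N(29)=1, N(28)=1, N(27)=2, N(26)=3, N(25)=5, N(24)=8, N(23)=13, N(22)=21, N(21)=34, N(20)=55, N(19)=89, N(18)=144, N(17)=233, N(16)=377, N(15)=610, N(14)=987, N(13)=1597
N(13) = 1597


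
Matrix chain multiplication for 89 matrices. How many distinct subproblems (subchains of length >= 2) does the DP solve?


Subproblems are indexed by (i, j) where i < j.
Number of such pairs = n*(n-1)/2
= 89 * 88 / 2
= 3916


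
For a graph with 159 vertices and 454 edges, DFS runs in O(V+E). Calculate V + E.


A full DFS traversal visits each vertex once and examines each edge once.
V = 159
E = 454
Sum = 159 + 454 = 613


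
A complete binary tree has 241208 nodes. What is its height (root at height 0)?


In a complete binary tree, level k holds nodes 2^k .. 2^(k+1)-1 (1-indexed).
Height = floor(log2(n)) = floor(log2(241208)) = 17
Check: 2^17 = 131072 <= 241208 < 262144 = 2^18


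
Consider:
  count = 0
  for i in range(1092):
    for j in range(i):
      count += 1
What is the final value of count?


For each i, the inner loop runs i times:
  i=0: inner runs 0 times
  i=1: inner runs 1 time
  i=2: inner runs 2 times
  i=3: inner runs 3 times
  i=4: inner runs 4 times
  i=5: inner runs 5 times
  i=6: inner runs 6 times
  i=7: inner runs 7 times
  ...
Total = 0 + 1 + 2 + ... + 1091 = 1092*(1092-1)/2 = 595686


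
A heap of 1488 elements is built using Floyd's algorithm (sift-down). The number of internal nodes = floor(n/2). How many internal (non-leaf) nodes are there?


Leaf nodes occupy roughly half the array.
Sift-down is called for each internal node, starting from the last one.
Internal nodes = floor(n/2) = floor(1488/2) = 744


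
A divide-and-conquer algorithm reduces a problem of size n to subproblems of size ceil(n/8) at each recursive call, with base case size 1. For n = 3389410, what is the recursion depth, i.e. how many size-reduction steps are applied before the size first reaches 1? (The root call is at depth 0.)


Each step divides the size by 8 (rounding up); after k steps the size is ceil(n/8^k), which equals 1 exactly when 8^k >= n.
So the depth is the smallest k with 8^k >= 3389410, i.e. ceil(log_8(3389410)).
8^7 = 2097152 < 3389410 <= 16777216 = 8^8
Recursion depth = 8


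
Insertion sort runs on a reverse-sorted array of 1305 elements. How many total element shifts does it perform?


Sum of shifts = 1 + 2 + 3 + ... + 1304
= 1305 * 1304 / 2
= 1701720 / 2
= 850860


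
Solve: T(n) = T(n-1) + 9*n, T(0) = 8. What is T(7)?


Expanding the recurrence:
T(7) = T(6) + 9*7
       = T(5) + 9*6 + 9*7
       ...
       = T(0) + 9*(1 + 2 + ... + 7)
       = 8 + 9 * 7*8/2
       = 8 + 9 * 28
       = 8 + 252 = 260


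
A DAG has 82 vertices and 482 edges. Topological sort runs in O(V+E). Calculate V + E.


V = 82 (vertex processing)
E = 482 (edge processing)
V + E = 82 + 482 = 564


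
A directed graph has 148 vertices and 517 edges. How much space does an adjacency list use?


Adjacency list: one list head per vertex + one entry per edge
Vertex heads: 148
Edge entries: 517
Total = 148 + 517 = 665


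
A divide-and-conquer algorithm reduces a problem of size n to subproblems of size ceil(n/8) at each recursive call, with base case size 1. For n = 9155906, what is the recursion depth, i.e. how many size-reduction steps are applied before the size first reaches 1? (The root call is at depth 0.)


Each step divides the size by 8 (rounding up); after k steps the size is ceil(n/8^k), which equals 1 exactly when 8^k >= n.
So the depth is the smallest k with 8^k >= 9155906, i.e. ceil(log_8(9155906)).
8^7 = 2097152 < 9155906 <= 16777216 = 8^8
Recursion depth = 8


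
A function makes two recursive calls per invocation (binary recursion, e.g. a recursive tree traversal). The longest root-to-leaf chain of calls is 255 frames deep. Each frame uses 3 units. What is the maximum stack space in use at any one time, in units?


Binary recursion: the two calls run one after the other, so only one root-to-leaf chain of frames is on the stack at a time.
Maximum depth (longest chain) = 255 frames
Each frame = 3 units
Max stack space = 255 * 3 = 765


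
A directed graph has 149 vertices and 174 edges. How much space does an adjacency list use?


Adjacency list: one list head per vertex + one entry per edge
Vertex heads: 149
Edge entries: 174
Total = 149 + 174 = 323


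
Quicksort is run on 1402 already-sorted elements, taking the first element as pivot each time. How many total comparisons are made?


Sum of comparisons per partition:
1401 + 1400 + ... + 1 + 0
= 1402 * (1402 - 1) / 2
= 1402 * 1401 / 2
= 982101


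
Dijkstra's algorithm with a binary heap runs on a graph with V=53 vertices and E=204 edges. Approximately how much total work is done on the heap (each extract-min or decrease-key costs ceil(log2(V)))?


Dijkstra with a binary heap: each vertex is extracted once, each edge may relax once.
Each heap operation costs O(log V).
V + E = 53 + 204 = 257
ceil(log2(53)) = 6 (since 2^5 = 32 < 53 <= 64 = 2^6)
Total heap work = (V+E) * ceil(log2(V)) = 257 * 6 = 1542


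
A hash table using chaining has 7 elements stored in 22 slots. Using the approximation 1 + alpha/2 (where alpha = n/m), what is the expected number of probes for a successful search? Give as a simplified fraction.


Load factor alpha = n/m = 7/22
Expected probes = 1 + alpha/2 = 1 + 7/(2*22)
= 1 + 7/44
= 44/44 + 7/44
= 51/44


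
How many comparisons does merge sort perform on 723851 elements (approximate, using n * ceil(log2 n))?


Recursion depth: ceil(log2(723851)) = 20
Each recursion level merges n = 723851 elements
Total = 723851 * 20 = 14477020


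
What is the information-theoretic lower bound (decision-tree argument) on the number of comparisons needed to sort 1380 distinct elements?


A binary decision tree of height h has at most 2^h leaves and needs at least n! of them, so h >= ceil(log2(n!)).
1380! is far too large to multiply out, so use Stirling's series:
  ln(n!) ~ n ln n - n + (1/2) ln(2 pi n) + 1/(12n)  (error below 1/(360 n^3), negligible here)
  ln(1380) = 7.2298388
  n ln n = 1380 * 7.2298388 = 9977.1775
  (1/2) ln(2 pi * 1380) = (1/2) ln(8670.7957) = 4.5339
  1/(12*1380) = 0.0001
  ln(1380!) ~ 9977.1775 - 1380 + 4.5339 + 0.0001 = 8601.7115
Convert to base 2: log2(1380!) = 8601.7115 / ln 2 = 8601.7115 / 0.69314718 = 12409.6465
ceil(12409.6465) = 12410


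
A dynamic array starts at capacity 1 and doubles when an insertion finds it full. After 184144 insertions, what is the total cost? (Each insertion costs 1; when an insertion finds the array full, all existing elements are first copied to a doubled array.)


Insertion cost: 184144 (one per element)
Resizes occur just before inserting elements 2, 3, 5, 9, ...
Elements copied at each resize: 1 + 2 + 4 + 8 + 16 + 32 + 64 + 128 + 256 + 512 + 1024 + 2048 + 4096 + 8192 + 16384 + 32768 + 65536 + 131072
Sum of copies = 262143 (geometric series: 2^k - 1)
Total = 184144 + 262143 = 446287


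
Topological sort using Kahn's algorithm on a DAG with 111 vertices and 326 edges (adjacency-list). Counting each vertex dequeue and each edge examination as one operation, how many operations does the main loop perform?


Kahn's algorithm:
  1. Compute in-degrees: O(V + E)
  2. Process queue: each vertex dequeued once (O(V))
     each edge examined once (O(E))
Total = V + E = 111 + 326 = 437


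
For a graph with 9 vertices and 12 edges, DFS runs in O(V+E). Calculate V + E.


A full DFS traversal visits each vertex once and examines each edge once.
V = 9
E = 12
Sum = 9 + 12 = 21


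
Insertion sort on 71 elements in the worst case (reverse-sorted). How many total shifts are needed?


In the worst case (reverse-sorted), each element shifts past all previous:
  Element 1: 1 shifts
  Element 2: 2 shifts
  Element 3: 3 shifts
  Element 4: 4 shifts
  Element 5: 5 shifts
  ...
  Element 70: 70 shifts
Total = 1 + 2 + ... + 70
= 71*(71-1)/2 = 2485


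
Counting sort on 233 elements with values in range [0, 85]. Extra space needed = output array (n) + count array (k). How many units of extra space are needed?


Output array size: 233 (to store sorted result)
Count array size: 86 (one slot per possible value, range 0 to 85)
Total extra space = 233 + 86 = 319


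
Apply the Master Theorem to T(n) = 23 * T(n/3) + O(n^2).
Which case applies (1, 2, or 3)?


The Master Theorem: T(n) = a*T(n/b) + O(n^c)
  a = 23, b = 3, c = 2
log_b(a) = log_3(23) ~ 2.854
Compare b^c with a: 3^2 = 9 < 23, so c < log_b(a).
Since c < log_b(a), Case 1 applies.
T(n) = O(n^(log_3 23)) ~ O(n^2.854)
Master Theorem case = 1


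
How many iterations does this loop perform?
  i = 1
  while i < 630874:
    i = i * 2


The loop variable doubles each iteration:
i = 1 -> 2 -> 4 -> 8 -> 16 -> 32 -> 64 -> 128 -> 256 -> 512 -> 1024 -> 2048 -> 4096 -> 8192 -> 16384 -> 32768 -> 65536 -> 131072 -> 262144 -> 524288 -> 1048576 (stop, 1048576 >= 630874)
Number of doublings = ceil(log2(630874)) = 20


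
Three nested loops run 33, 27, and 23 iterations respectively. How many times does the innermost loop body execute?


Loop 1 (outermost): 33 iterations
Loop 2 (middle): 27 iterations per outer
Loop 3 (innermost): 23 iterations per middle
Total = 33 * 27 * 23 = 20493


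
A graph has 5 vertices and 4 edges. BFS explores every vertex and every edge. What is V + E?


A full BFS traversal dequeues each vertex once and examines each edge once.
Vertex visits: 5
Edge visits: 4
V + E = 5 + 4 = 9


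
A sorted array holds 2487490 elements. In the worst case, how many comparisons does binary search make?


Halving sequence: 2487490 -> 1243745 -> 621872 -> 310936 -> 155468 -> 77734 -> 38867 -> 19433 -> 9716 -> 4858 -> 2429 -> 1214 -> 607 -> 303 -> 151 -> 75 -> 37 -> 18 -> 9 -> 4 -> 2 -> 1
Number of halvings = 21
Max comparisons = 21 + 1 = 22


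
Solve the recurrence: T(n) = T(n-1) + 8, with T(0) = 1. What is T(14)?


Unrolling the recurrence:
T(14) = T(13) + 8
       = T(12) + 8 + 8
       = T(11) + 8*3
       ...
       = T(0) + 8*14
       = 1 + 112 = 113


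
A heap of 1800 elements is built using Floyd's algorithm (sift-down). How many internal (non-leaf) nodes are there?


Leaf nodes occupy roughly half the array.
Sift-down is called for each internal node, starting from the last one.
Internal nodes = floor(n/2) = floor(1800/2) = 900


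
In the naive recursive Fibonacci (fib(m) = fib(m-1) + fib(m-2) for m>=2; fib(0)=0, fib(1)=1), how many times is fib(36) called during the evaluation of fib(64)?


Let N(m) = number of times fib(m) is called while evaluating fib(64).
N(64) = 1 (the initial call).
N(63) = 1 (only fib(64) calls it).
For 1 <= m <= 62: fib(m) is called by fib(m+1) and fib(m+2), so
  N(m) = N(m+1) + N(m+2).
fib(0) is called only by fib(2), so N(0) = N(2).
Walk down from m=64:
  N(64)=1, N(63)=1, N(62)=2, N(61)=3, N(60)=5, N(59)=8, N(58)=13, N(57)=21, N(56)=34, N(55)=55, N(54)=89, N(53)=144, N(52)=233, N(51)=377, N(50)=610, N(49)=987, N(48)=1597, N(47)=2584, N(46)=4181, N(45)=6765, N(44)=10946, N(43)=17711, N(42)=28657, N(41)=46368, N(40)=75025, N(39)=121393, N(38)=196418, N(37)=317811, N(36)=514229
N(36) = 514229


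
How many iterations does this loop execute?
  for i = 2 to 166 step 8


The loop variable i takes values starting at 2 and increments by 8 each iteration.
Sequence: i = 2, 10, 18, 26, 34, 42, 50, 58, 66, ...
The upper bound 166 is inclusive, so the count is floor((last - first) / step) + 1:
floor((166 - 2) / 8) + 1 = floor(164/8) + 1 = 20 + 1 = 21


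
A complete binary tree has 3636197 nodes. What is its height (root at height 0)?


In a complete binary tree, level k holds nodes 2^k .. 2^(k+1)-1 (1-indexed).
Height = floor(log2(n)) = floor(log2(3636197)) = 21
Check: 2^21 = 2097152 <= 3636197 < 4194304 = 2^22


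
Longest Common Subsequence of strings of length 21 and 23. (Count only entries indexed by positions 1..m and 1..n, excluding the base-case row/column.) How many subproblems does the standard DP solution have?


DP table indexed by positions in both strings.
First string: 21 positions
Second string: 23 positions
Total = 21 * 23 = 483


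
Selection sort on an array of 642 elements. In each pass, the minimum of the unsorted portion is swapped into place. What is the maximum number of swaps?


Selection sort performs one swap per pass:
  Pass 1: find min in positions 0 to 641, swap with position 0
  Pass 2: find min in positions 1 to 641, swap with position 1
  Pass 3: find min in positions 2 to 641, swap with position 2
  Pass 4: find min in positions 3 to 641, swap with position 3
  Pass 5: find min in positions 4 to 641, swap with position 4
  ... (636 more passes)
Total passes (and swaps) = n - 1 = 642 - 1 = 641


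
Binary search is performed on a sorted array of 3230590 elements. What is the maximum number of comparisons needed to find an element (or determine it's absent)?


Binary search halves the search space each comparison:
  Step 1: search space = 3230590 -> 1615295
  Step 2: search space = 1615295 -> 807647
  Step 3: search space = 807647 -> 403823
  Step 4: search space = 403823 -> 201911
  Step 5: search space = 201911 -> 100955
  Step 6: search space = 100955 -> 50477
  Step 7: search space = 50477 -> 25238
  Step 8: search space = 25238 -> 12619
  Step 9: search space = 12619 -> 6309
  Step 10: search space = 6309 -> 3154
  Step 11: search space = 3154 -> 1577
  Step 12: search space = 1577 -> 788
  Step 13: search space = 788 -> 394
  Step 14: search space = 394 -> 197
  Step 15: search space = 197 -> 98
  Step 16: search space = 98 -> 49
  Step 17: search space = 49 -> 24
  Step 18: search space = 24 -> 12
  Step 19: search space = 12 -> 6
  Step 20: search space = 6 -> 3
  Step 21: search space = 3 -> 1
  Step 22: search space = 1 (final check)
Maximum comparisons = floor(log2(3230590)) + 1 = 21 + 1 = 22


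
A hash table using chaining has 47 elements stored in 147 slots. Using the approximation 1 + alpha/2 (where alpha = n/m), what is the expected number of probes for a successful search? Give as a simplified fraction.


Load factor alpha = n/m = 47/147
Expected probes = 1 + alpha/2 = 1 + 47/(2*147)
= 1 + 47/294
= 294/294 + 47/294
= 341/294


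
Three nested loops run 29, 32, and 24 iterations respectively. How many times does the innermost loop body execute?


Loop 1 (outermost): 29 iterations
Loop 2 (middle): 32 iterations per outer
Loop 3 (innermost): 24 iterations per middle
Total = 29 * 32 * 24 = 22272


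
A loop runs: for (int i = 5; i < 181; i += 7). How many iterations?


Loop starts at i = 5, increments by 7, stops when i >= 181.
Number of iterations = ceil((181 - 5) / 7)
= ceil(176 / 7)
= 26


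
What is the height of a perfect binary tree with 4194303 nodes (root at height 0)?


A perfect binary tree with 4194303 nodes:
  4194303 = 2^22 - 1
  Levels: 0, 1, ..., 21
  Height = 21


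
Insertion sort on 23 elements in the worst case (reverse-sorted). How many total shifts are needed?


In the worst case (reverse-sorted), each element shifts past all previous:
  Element 1: 1 shifts
  Element 2: 2 shifts
  Element 3: 3 shifts
  Element 4: 4 shifts
  Element 5: 5 shifts
  ...
  Element 22: 22 shifts
Total = 1 + 2 + ... + 22
= 23*(23-1)/2 = 253


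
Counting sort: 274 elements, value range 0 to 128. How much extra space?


n = 274 (output array)
k = 129 (count array for 129 distinct values)
Extra space = 274 + 129 = 403


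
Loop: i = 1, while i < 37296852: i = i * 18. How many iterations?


i multiplies by 18 each step:
i = 1 -> 18 -> 324 -> 5832 -> 104976 -> 1889568 -> 34012224 -> 612220032 (stop)
Iterations = ceil(log_18(37296852)) = 7


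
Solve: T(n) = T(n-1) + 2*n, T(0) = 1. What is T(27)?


Expanding the recurrence:
T(27) = T(26) + 2*27
       = T(25) + 2*26 + 2*27
       ...
       = T(0) + 2*(1 + 2 + ... + 27)
       = 1 + 2 * 27*28/2
       = 1 + 2 * 378
       = 1 + 756 = 757


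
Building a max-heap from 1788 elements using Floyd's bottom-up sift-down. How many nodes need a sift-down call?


In a heap of 1788 elements (0-indexed array):
  Last element index: 1787
  Parent of last element: floor((1787 - 1) / 2) = 893
  Internal nodes: indices 0 to 893
  Count = floor(1788/2) = 894


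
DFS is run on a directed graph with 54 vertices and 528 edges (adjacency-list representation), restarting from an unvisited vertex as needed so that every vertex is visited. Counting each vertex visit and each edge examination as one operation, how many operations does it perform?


A full DFS traversal processes each vertex exactly once (push/pop on stack).
Each directed edge is examined once.
V = 54, E = 528
V + E = 582


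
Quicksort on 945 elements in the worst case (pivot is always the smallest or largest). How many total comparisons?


In the worst case, each partition step picks the worst pivot:
  Partition 1: 944 comparisons (n-1 elements to compare)
  Partition 2: 943 comparisons
  Partition 3: 942 comparisons
  Partition 4: 941 comparisons
  Partition 5: 940 comparisons
  ...
  Last partition: 0 comparisons
Total = (n-1) + (n-2) + ... + 1 + 0 = n*(n-1)/2
= 945*944/2 = 446040


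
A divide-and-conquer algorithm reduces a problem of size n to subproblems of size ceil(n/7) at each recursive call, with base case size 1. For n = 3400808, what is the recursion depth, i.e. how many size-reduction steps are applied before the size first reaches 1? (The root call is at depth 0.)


Each step divides the size by 7 (rounding up); after k steps the size is ceil(n/7^k), which equals 1 exactly when 7^k >= n.
So the depth is the smallest k with 7^k >= 3400808, i.e. ceil(log_7(3400808)).
7^7 = 823543 < 3400808 <= 5764801 = 7^8
Recursion depth = 8


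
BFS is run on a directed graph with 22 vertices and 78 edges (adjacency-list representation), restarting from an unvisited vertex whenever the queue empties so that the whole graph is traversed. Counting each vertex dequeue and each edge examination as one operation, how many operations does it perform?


A full BFS traversal dequeues each vertex exactly once and examines each directed edge exactly once.
V = 22 (vertex processing cost)
E = 78 (edge examination cost)
Total operations proportional to V + E = 22 + 78 = 100


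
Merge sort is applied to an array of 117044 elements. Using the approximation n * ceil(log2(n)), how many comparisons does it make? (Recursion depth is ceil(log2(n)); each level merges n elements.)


Merge sort divides the array into halves recursively.
Number of levels = ceil(log2(117044)) = 17
At each level, approximately n = 117044 comparisons are needed for merging.
Total comparisons ~ n * ceil(log2(n)) = 117044 * 17 = 1989748


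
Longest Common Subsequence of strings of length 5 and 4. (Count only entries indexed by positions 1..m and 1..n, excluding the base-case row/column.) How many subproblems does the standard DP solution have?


DP table indexed by positions in both strings.
First string: 5 positions
Second string: 4 positions
Total = 5 * 4 = 20


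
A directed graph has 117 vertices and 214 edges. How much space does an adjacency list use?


Adjacency list: one list head per vertex + one entry per edge
Vertex heads: 117
Edge entries: 214
Total = 117 + 214 = 331


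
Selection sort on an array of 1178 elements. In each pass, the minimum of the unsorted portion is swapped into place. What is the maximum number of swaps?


Selection sort performs one swap per pass:
  Pass 1: find min in positions 0 to 1177, swap with position 0
  Pass 2: find min in positions 1 to 1177, swap with position 1
  Pass 3: find min in positions 2 to 1177, swap with position 2
  Pass 4: find min in positions 3 to 1177, swap with position 3
  Pass 5: find min in positions 4 to 1177, swap with position 4
  ... (1172 more passes)
Total passes (and swaps) = n - 1 = 1178 - 1 = 1177


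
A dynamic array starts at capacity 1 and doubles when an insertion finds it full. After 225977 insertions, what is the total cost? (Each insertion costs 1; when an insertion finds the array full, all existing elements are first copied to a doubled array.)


Insertion cost: 225977 (one per element)
Resizes occur just before inserting elements 2, 3, 5, 9, ...
Elements copied at each resize: 1 + 2 + 4 + 8 + 16 + 32 + 64 + 128 + 256 + 512 + 1024 + 2048 + 4096 + 8192 + 16384 + 32768 + 65536 + 131072
Sum of copies = 262143 (geometric series: 2^k - 1)
Total = 225977 + 262143 = 488120


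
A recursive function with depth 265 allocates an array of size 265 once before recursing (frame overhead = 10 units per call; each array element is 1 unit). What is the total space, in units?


Array allocation: 265 units (allocated once)
Stack frames: 265 deep * 10 per frame = 2650 units
Total = 265 + 2650 = 2915


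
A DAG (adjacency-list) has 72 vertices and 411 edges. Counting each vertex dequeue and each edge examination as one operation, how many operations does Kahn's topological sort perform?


V = 72 (vertex processing)
E = 411 (edge processing)
V + E = 72 + 411 = 483


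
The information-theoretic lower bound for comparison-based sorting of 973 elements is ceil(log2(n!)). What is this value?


A binary decision tree of height h has at most 2^h leaves and needs at least n! of them, so h >= ceil(log2(n!)).
973! is far too large to multiply out, so use Stirling's series:
  ln(n!) ~ n ln n - n + (1/2) ln(2 pi n) + 1/(12n)  (error below 1/(360 n^3), negligible here)
  ln(973) = 6.8803841
  n ln n = 973 * 6.8803841 = 6694.6137
  (1/2) ln(2 pi * 973) = (1/2) ln(6113.5393) = 4.3591
  1/(12*973) = 0.0001
  ln(973!) ~ 6694.6137 - 973 + 4.3591 + 0.0001 = 5725.9729
Convert to base 2: log2(973!) = 5725.9729 / ln 2 = 5725.9729 / 0.69314718 = 8260.8327
ceil(8260.8327) = 8261


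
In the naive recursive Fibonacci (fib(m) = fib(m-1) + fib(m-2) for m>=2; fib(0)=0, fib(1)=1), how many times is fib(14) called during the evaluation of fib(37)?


Let N(m) = number of times fib(m) is called while evaluating fib(37).
N(37) = 1 (the initial call).
N(36) = 1 (only fib(37) calls it).
For 1 <= m <= 35: fib(m) is called by fib(m+1) and fib(m+2), so
  N(m) = N(m+1) + N(m+2).
fib(0) is called only by fib(2), so N(0) = N(2).
Walk down from m=37:
  N(37)=1, N(36)=1, N(35)=2, N(34)=3, N(33)=5, N(32)=8, N(31)=13, N(30)=21, N(29)=34, N(28)=55, N(27)=89, N(26)=144, N(25)=233, N(24)=377, N(23)=610, N(22)=987, N(21)=1597, N(20)=2584, N(19)=4181, N(18)=6765, N(17)=10946, N(16)=17711, N(15)=28657, N(14)=46368
N(14) = 46368


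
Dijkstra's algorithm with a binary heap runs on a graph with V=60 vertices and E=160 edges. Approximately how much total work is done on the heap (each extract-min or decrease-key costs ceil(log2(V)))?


Dijkstra with a binary heap: each vertex is extracted once, each edge may relax once.
Each heap operation costs O(log V).
V + E = 60 + 160 = 220
ceil(log2(60)) = 6 (since 2^5 = 32 < 60 <= 64 = 2^6)
Total heap work = (V+E) * ceil(log2(V)) = 220 * 6 = 1320


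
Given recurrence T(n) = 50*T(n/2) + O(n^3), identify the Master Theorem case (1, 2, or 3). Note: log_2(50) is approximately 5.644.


Master Theorem parameters: a=50, b=2, c=3
log_b(a) = 5.644
Compare b^c with a: 2^3 = 8 < 50, so c < log_b(a).
Comparing c=3 vs log_b(a)=5.644:
3 < 5.644 => Case 1
Result: T(n) = O(n^(log_2 50)) ~ O(n^5.644)
Master Theorem case = 1


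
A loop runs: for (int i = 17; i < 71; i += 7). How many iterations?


Loop starts at i = 17, increments by 7, stops when i >= 71.
Number of iterations = ceil((71 - 17) / 7)
= ceil(54 / 7)
= 8


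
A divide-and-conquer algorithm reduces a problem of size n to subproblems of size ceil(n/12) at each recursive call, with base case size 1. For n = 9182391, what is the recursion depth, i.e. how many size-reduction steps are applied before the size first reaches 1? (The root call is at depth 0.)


Each step divides the size by 12 (rounding up); after k steps the size is ceil(n/12^k), which equals 1 exactly when 12^k >= n.
So the depth is the smallest k with 12^k >= 9182391, i.e. ceil(log_12(9182391)).
12^6 = 2985984 < 9182391 <= 35831808 = 12^7
Recursion depth = 7


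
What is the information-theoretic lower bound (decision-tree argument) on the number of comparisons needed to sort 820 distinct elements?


A binary decision tree of height h has at most 2^h leaves and needs at least n! of them, so h >= ceil(log2(n!)).
820! is far too large to multiply out, so use Stirling's series:
  ln(n!) ~ n ln n - n + (1/2) ln(2 pi n) + 1/(12n)  (error below 1/(360 n^3), negligible here)
  ln(820) = 6.7093043
  n ln n = 820 * 6.7093043 = 5501.6295
  (1/2) ln(2 pi * 820) = (1/2) ln(5152.2120) = 4.2736
  1/(12*820) = 0.0001
  ln(820!) ~ 5501.6295 - 820 + 4.2736 + 0.0001 = 4685.9032
Convert to base 2: log2(820!) = 4685.9032 / ln 2 = 4685.9032 / 0.69314718 = 6760.3293
ceil(6760.3293) = 6761


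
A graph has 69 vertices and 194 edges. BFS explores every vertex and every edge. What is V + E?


A full BFS traversal dequeues each vertex once and examines each edge once.
Vertex visits: 69
Edge visits: 194
V + E = 69 + 194 = 263


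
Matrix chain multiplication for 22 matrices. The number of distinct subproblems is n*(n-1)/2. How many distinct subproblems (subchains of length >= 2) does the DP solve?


Subproblems are indexed by (i, j) where i < j.
Number of such pairs = n*(n-1)/2
= 22 * 21 / 2
= 231


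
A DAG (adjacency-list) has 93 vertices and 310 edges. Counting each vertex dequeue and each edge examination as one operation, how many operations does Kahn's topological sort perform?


V = 93 (vertex processing)
E = 310 (edge processing)
V + E = 93 + 310 = 403


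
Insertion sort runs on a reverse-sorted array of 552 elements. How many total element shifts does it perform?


Sum of shifts = 1 + 2 + 3 + ... + 551
= 552 * 551 / 2
= 304152 / 2
= 152076


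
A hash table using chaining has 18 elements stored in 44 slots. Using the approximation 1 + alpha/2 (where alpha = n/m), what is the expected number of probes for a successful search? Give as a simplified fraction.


Load factor alpha = n/m = 18/44
Expected probes = 1 + alpha/2 = 1 + 18/(2*44)
= 1 + 18/88
= 88/88 + 18/88
= 106/88
Simplify: 53/44


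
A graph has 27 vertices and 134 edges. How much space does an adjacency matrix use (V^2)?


Adjacency matrix: V x V grid of entries
Space = V^2 = 27^2 = 27 * 27 = 729


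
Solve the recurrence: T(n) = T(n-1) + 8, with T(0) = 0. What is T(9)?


Unrolling the recurrence:
T(9) = T(8) + 8
       = T(7) + 8 + 8
       = T(6) + 8*3
       ...
       = T(0) + 8*9
       = 0 + 72 = 72


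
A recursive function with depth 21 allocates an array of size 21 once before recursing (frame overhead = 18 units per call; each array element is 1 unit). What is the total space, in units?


Array allocation: 21 units (allocated once)
Stack frames: 21 deep * 18 per frame = 378 units
Total = 21 + 378 = 399


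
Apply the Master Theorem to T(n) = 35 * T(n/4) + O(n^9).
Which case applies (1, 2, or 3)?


The Master Theorem: T(n) = a*T(n/b) + O(n^c)
  a = 35, b = 4, c = 9
log_b(a) = log_4(35) ~ 2.565
Compare b^c with a: 4^9 = 262144 > 35, so c > log_b(a).
Since c > log_b(a), Case 3 applies.
T(n) = O(n^9)
Master Theorem case = 3


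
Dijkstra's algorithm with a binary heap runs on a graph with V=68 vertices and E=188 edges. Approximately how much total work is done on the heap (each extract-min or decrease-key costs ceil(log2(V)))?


Dijkstra with a binary heap: each vertex is extracted once, each edge may relax once.
Each heap operation costs O(log V).
V + E = 68 + 188 = 256
ceil(log2(68)) = 7 (since 2^6 = 64 < 68 <= 128 = 2^7)
Total heap work = (V+E) * ceil(log2(V)) = 256 * 7 = 1792


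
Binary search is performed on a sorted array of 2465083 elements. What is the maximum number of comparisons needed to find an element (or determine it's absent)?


Binary search halves the search space each comparison:
  Step 1: search space = 2465083 -> 1232541
  Step 2: search space = 1232541 -> 616270
  Step 3: search space = 616270 -> 308135
  Step 4: search space = 308135 -> 154067
  Step 5: search space = 154067 -> 77033
  Step 6: search space = 77033 -> 38516
  Step 7: search space = 38516 -> 19258
  Step 8: search space = 19258 -> 9629
  Step 9: search space = 9629 -> 4814
  Step 10: search space = 4814 -> 2407
  Step 11: search space = 2407 -> 1203
  Step 12: search space = 1203 -> 601
  Step 13: search space = 601 -> 300
  Step 14: search space = 300 -> 150
  Step 15: search space = 150 -> 75
  Step 16: search space = 75 -> 37
  Step 17: search space = 37 -> 18
  Step 18: search space = 18 -> 9
  Step 19: search space = 9 -> 4
  Step 20: search space = 4 -> 2
  Step 21: search space = 2 -> 1
  Step 22: search space = 1 (final check)
Maximum comparisons = floor(log2(2465083)) + 1 = 21 + 1 = 22


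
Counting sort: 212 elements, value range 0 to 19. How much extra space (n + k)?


n = 212 (output array)
k = 20 (count array for 20 distinct values)
Extra space = 212 + 20 = 232


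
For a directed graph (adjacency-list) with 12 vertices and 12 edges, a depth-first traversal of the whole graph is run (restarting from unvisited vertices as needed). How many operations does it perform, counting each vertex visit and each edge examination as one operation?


A full DFS traversal visits each vertex once and examines each edge once.
V = 12
E = 12
Sum = 12 + 12 = 24


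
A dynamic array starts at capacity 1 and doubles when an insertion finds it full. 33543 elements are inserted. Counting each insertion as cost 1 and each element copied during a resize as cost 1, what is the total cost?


n = 33543
Insertion costs: 33543
Resizes copy 1, 2, 4, ... up to the largest power of 2 that is <= n-1 = 33542, i.e. 32768.
Copy costs = 1 + 2 + 4 + 8 + 16 + 32 + 64 + 128 + 256 + 512 + 1024 + 2048 + 4096 + 8192 + 16384 + 32768 = 65535
Total = 33543 + 65535 = 99078


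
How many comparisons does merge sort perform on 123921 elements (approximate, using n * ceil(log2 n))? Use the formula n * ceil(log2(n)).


Recursion depth: ceil(log2(123921)) = 17
Each recursion level merges n = 123921 elements
Total = 123921 * 17 = 2106657


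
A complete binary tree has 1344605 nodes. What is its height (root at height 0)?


In a complete binary tree, level k holds nodes 2^k .. 2^(k+1)-1 (1-indexed).
Height = floor(log2(n)) = floor(log2(1344605)) = 20
Check: 2^20 = 1048576 <= 1344605 < 2097152 = 2^21


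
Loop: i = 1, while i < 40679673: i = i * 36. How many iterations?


i multiplies by 36 each step:
i = 1 -> 36 -> 1296 -> 46656 -> 1679616 -> 60466176 (stop)
Iterations = ceil(log_36(40679673)) = 5


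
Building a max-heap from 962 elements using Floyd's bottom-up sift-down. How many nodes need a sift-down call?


In a heap of 962 elements (0-indexed array):
  Last element index: 961
  Parent of last element: floor((961 - 1) / 2) = 480
  Internal nodes: indices 0 to 480
  Count = floor(962/2) = 481


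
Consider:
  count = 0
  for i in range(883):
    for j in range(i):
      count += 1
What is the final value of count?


For each i, the inner loop runs i times:
  i=0: inner runs 0 times
  i=1: inner runs 1 time
  i=2: inner runs 2 times
  i=3: inner runs 3 times
  i=4: inner runs 4 times
  i=5: inner runs 5 times
  i=6: inner runs 6 times
  i=7: inner runs 7 times
  ...
Total = 0 + 1 + 2 + ... + 882 = 883*(883-1)/2 = 389403


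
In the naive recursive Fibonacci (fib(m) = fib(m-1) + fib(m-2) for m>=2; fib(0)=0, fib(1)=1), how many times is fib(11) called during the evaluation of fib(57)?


Let N(m) = number of times fib(m) is called while evaluating fib(57).
N(57) = 1 (the initial call).
N(56) = 1 (only fib(57) calls it).
For 1 <= m <= 55: fib(m) is called by fib(m+1) and fib(m+2), so
  N(m) = N(m+1) + N(m+2).
fib(0) is called only by fib(2), so N(0) = N(2).
Walk down from m=57:
  N(57)=1, N(56)=1, N(55)=2, N(54)=3, N(53)=5, N(52)=8, N(51)=13, N(50)=21, N(49)=34, N(48)=55, N(47)=89, N(46)=144, N(45)=233, N(44)=377, N(43)=610, N(42)=987, N(41)=1597, N(40)=2584, N(39)=4181, N(38)=6765, N(37)=10946, N(36)=17711, N(35)=28657, N(34)=46368, N(33)=75025, N(32)=121393, N(31)=196418, N(30)=317811, N(29)=514229, N(28)=832040, N(27)=1346269, N(26)=2178309, N(25)=3524578, N(24)=5702887, N(23)=9227465, N(22)=14930352, N(21)=24157817, N(20)=39088169, N(19)=63245986, N(18)=102334155, N(17)=165580141, N(16)=267914296, N(15)=433494437, N(14)=701408733, N(13)=1134903170, N(12)=1836311903, N(11)=2971215073
N(11) = 2971215073


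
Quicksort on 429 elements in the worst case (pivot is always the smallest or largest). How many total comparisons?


In the worst case, each partition step picks the worst pivot:
  Partition 1: 428 comparisons (n-1 elements to compare)
  Partition 2: 427 comparisons
  Partition 3: 426 comparisons
  Partition 4: 425 comparisons
  Partition 5: 424 comparisons
  ...
  Last partition: 0 comparisons
Total = (n-1) + (n-2) + ... + 1 + 0 = n*(n-1)/2
= 429*428/2 = 91806


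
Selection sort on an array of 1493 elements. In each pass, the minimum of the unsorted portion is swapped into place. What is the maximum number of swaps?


Selection sort performs one swap per pass:
  Pass 1: find min in positions 0 to 1492, swap with position 0
  Pass 2: find min in positions 1 to 1492, swap with position 1
  Pass 3: find min in positions 2 to 1492, swap with position 2
  Pass 4: find min in positions 3 to 1492, swap with position 3
  Pass 5: find min in positions 4 to 1492, swap with position 4
  ... (1487 more passes)
Total passes (and swaps) = n - 1 = 1493 - 1 = 1492


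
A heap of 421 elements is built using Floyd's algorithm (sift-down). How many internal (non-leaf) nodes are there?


Leaf nodes occupy roughly half the array.
Sift-down is called for each internal node, starting from the last one.
Internal nodes = floor(n/2) = floor(421/2) = 210


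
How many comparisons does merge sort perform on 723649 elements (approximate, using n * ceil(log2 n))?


Recursion depth: ceil(log2(723649)) = 20
Each recursion level merges n = 723649 elements
Total = 723649 * 20 = 14472980


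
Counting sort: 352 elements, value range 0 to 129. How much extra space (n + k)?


n = 352 (output array)
k = 130 (count array for 130 distinct values)
Extra space = 352 + 130 = 482
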